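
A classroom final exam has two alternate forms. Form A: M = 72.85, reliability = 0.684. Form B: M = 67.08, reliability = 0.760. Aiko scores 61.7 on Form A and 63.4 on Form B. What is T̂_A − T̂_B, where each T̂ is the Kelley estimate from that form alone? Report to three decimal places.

T̂_A = 0.684(61.7) + 0.316(72.85) = 65.22340
T̂_B = 0.760(63.4) + 0.240(67.08) = 64.28320
T̂_A − T̂_B = 0.94020

0.940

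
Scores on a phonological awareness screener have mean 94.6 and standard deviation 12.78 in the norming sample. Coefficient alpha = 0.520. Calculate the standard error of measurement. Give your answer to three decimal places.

8.854

SEM = SD · √(1 − ρ) = 12.78 × √0.480 = 12.78 × 0.6928 = 8.8542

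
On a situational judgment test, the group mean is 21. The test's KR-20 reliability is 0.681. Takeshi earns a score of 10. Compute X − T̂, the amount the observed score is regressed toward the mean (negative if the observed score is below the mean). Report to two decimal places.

-3.51

T̂ = 0.681(10) + 0.319(21) = 6.810 + 6.699 = 13.5090 → 13.509
X − T̂ = 10 − 13.509 = -3.509 → -3.51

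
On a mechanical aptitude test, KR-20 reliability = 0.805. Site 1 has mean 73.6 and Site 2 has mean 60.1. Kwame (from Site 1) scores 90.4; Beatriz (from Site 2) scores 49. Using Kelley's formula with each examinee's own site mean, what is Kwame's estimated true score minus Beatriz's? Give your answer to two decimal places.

T̂_Kwame = 0.805(90.4) + 0.195(73.6) = 87.1240
T̂_Beatriz = 0.805(49) + 0.195(60.1) = 51.1645
Difference = 87.1240 − 51.1645 = 35.9595

35.96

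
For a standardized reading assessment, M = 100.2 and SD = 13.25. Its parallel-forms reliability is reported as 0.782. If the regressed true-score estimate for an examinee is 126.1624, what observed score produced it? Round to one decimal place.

133.4

T̂ = ρX + (1 − ρ)μ  ⇒  X = (T̂ − (1 − ρ)μ) / ρ
X = (126.1624 − 0.218 × 100.2) / 0.782 = (126.1624 − 21.8436) / 0.782 = 104.3188 / 0.782 = 133.400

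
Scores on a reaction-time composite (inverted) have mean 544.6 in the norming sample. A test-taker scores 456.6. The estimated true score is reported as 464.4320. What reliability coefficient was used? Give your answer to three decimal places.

0.911

T̂ = ρX + (1 − ρ)μ  ⇒  T̂ − μ = ρ(X − μ)
ρ = (T̂ − μ)/(X − μ) = (464.4320 − 544.6) / (456.6 − 544.6) = -80.1680 / -88.0 = 0.91100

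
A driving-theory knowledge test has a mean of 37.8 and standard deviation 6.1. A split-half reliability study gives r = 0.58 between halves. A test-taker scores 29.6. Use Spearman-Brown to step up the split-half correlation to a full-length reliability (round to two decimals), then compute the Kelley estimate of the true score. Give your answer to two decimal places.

31.81

Spearman-Brown: ρ = 2r/(1 + r) = 2(0.58)/(1 + 0.58) = 1.160/1.58 = 0.7342 → 0.73
T̂ = 0.73(29.6) + 0.27(37.8) = 21.608 + 10.206 = 31.814 → 31.81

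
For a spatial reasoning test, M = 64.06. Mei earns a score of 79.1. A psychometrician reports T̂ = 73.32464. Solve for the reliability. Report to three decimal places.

0.616

T̂ = ρX + (1 − ρ)μ  ⇒  T̂ − μ = ρ(X − μ)
ρ = (T̂ − μ)/(X − μ) = (73.32464 − 64.06) / (79.1 − 64.06) = 9.26464 / 15.04 = 0.61600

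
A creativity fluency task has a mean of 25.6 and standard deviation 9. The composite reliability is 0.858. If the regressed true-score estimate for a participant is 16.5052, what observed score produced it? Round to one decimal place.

15.0

T̂ = ρX + (1 − ρ)μ  ⇒  X = (T̂ − (1 − ρ)μ) / ρ
X = (16.5052 − 0.142 × 25.6) / 0.858 = (16.5052 − 3.6352) / 0.858 = 12.8700 / 0.858 = 15.000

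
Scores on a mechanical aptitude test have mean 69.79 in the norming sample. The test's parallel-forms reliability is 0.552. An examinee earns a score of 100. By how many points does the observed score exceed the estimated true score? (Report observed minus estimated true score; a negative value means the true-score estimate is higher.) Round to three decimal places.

13.534

T̂ = 0.552(100) + 0.448(69.79) = 55.200 + 31.26592 = 86.46592 → 86.4659
X − T̂ = 100 − 86.4659 = 13.5341 → 13.534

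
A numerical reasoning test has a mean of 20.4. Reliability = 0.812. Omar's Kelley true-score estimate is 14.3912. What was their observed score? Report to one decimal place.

T̂ = ρX + (1 − ρ)μ  ⇒  X = (T̂ − (1 − ρ)μ) / ρ
X = (14.3912 − 0.188 × 20.4) / 0.812 = (14.3912 − 3.8352) / 0.812 = 10.5560 / 0.812 = 13.000

13.0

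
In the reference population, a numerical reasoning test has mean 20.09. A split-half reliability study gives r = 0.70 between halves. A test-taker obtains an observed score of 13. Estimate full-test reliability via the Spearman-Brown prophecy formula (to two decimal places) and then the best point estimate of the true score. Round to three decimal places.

14.276

Spearman-Brown: ρ = 2r/(1 + r) = 2(0.70)/(1 + 0.70) = 1.400/1.70 = 0.8235 → 0.82
T̂ = 0.82(13) + 0.18(20.09) = 10.66 + 3.6162 = 14.2762 → 14.276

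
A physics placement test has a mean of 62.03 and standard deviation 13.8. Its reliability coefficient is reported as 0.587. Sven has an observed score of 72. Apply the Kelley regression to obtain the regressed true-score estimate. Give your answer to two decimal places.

T̂ = 0.587(72) + 0.413(62.03) = 42.264 + 25.61839 = 67.882 → 67.88

67.88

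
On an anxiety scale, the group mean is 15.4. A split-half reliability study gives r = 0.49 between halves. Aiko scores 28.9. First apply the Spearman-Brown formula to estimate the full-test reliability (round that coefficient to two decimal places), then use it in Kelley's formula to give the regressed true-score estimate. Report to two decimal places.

Spearman-Brown: ρ = 2r/(1 + r) = 2(0.49)/(1 + 0.49) = 0.980/1.49 = 0.6577 → 0.66
Weight the observed score by reliability and the mean by (1 − reliability): T̂ = 0.66·28.9 + 0.34·15.4 = 19.074 + 5.236 = 24.310.

24.31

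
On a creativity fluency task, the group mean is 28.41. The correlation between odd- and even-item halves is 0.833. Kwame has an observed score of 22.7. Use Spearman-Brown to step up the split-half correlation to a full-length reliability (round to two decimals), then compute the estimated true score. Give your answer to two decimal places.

23.21

Spearman-Brown: ρ = 2r/(1 + r) = 2(0.833)/(1 + 0.833) = 1.6660/1.833 = 0.9089 → 0.91
Regress the observed score toward the mean by the unreliability: T̂ = 0.91·22.7 + 0.09·28.41 = 20.657 + 2.5569 = 23.214.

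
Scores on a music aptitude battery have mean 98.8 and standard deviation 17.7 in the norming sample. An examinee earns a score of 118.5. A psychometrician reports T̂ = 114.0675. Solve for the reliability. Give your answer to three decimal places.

T̂ = ρX + (1 − ρ)μ  ⇒  T̂ − μ = ρ(X − μ)
ρ = (T̂ − μ)/(X − μ) = (114.0675 − 98.8) / (118.5 − 98.8) = 15.2675 / 19.7 = 0.77500

0.775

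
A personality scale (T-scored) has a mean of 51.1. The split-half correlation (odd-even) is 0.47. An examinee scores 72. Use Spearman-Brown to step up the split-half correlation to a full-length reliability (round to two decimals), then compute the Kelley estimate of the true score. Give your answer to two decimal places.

Spearman-Brown: ρ = 2r/(1 + r) = 2(0.47)/(1 + 0.47) = 0.940/1.47 = 0.6395 → 0.64
T̂ = ρX + (1 − ρ)μ
  = 0.64 × 72 + 0.36 × 51.1
  = 46.08 + 18.396
  = 64.476
  ≈ 64.48

64.48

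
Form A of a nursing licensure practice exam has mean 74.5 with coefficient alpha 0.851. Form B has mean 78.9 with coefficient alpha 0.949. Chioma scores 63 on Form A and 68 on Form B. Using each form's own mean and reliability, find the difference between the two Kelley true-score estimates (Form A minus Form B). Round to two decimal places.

T̂_A = 0.851(63) + 0.149(74.5) = 64.7135
T̂_B = 0.949(68) + 0.051(78.9) = 68.5559
T̂_A − T̂_B = -3.8424

-3.84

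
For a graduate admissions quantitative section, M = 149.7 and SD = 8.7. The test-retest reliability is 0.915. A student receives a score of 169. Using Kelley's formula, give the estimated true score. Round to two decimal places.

Regress the observed score toward the mean by the unreliability: T̂ = 0.915·169 + 0.085·149.7 = 154.635 + 12.7245 = 167.360.

167.36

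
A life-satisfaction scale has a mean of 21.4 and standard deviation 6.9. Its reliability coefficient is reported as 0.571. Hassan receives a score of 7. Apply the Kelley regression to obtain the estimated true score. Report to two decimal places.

Regress the observed score toward the mean by the unreliability: T̂ = 0.571·7 + 0.429·21.4 = 3.997 + 9.1806 = 13.178.

13.18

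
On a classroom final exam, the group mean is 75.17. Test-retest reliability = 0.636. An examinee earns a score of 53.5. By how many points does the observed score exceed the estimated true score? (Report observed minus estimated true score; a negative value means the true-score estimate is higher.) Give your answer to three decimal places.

-7.888

Kelley's formula gives T̂ = 0.636·53.5 + 0.364·75.17 = 34.0260 + 27.36188 = 61.38788.
X − T̂ = 53.5 − 61.3879 = -7.8879 → -7.888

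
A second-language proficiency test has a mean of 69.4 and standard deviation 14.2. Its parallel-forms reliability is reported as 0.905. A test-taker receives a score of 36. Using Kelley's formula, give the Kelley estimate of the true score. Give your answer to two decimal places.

Weight the observed score by reliability and the mean by (1 − reliability): T̂ = 0.905·36 + 0.095·69.4 = 32.580 + 6.5930 = 39.173.

39.17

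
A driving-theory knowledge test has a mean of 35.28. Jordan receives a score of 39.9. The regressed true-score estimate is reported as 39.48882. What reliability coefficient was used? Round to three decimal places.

0.911

T̂ = ρX + (1 − ρ)μ  ⇒  T̂ − μ = ρ(X − μ)
ρ = (T̂ − μ)/(X − μ) = (39.48882 − 35.28) / (39.9 − 35.28) = 4.20882 / 4.62 = 0.91100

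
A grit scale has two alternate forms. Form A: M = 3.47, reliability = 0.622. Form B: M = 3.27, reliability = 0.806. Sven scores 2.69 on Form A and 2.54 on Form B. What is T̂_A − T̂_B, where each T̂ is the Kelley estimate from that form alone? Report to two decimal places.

T̂_A = 0.622(2.69) + 0.378(3.47) = 2.9848
T̂_B = 0.806(2.54) + 0.194(3.27) = 2.6816
T̂_A − T̂_B = 0.3032

0.30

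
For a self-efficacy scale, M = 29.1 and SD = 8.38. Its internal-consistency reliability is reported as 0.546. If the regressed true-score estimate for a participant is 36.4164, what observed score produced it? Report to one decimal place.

T̂ = ρX + (1 − ρ)μ  ⇒  X = (T̂ − (1 − ρ)μ) / ρ
X = (36.4164 − 0.454 × 29.1) / 0.546 = (36.4164 − 13.2114) / 0.546 = 23.2050 / 0.546 = 42.500

42.5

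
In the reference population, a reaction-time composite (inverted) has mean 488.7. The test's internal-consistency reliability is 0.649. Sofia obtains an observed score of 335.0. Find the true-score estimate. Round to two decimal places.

388.95

Regress the observed score toward the mean by the unreliability: T̂ = 0.649·335.0 + 0.351·488.7 = 217.4150 + 171.5337 = 388.949.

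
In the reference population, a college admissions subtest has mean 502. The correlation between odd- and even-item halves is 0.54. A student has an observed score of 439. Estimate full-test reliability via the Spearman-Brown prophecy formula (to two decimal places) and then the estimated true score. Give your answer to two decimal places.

457.90

Spearman-Brown: ρ = 2r/(1 + r) = 2(0.54)/(1 + 0.54) = 1.080/1.54 = 0.7013 → 0.70
T̂ = ρX + (1 − ρ)μ
  = 0.70 × 439 + 0.30 × 502
  = 307.30 + 150.60
  = 457.900
  ≈ 457.90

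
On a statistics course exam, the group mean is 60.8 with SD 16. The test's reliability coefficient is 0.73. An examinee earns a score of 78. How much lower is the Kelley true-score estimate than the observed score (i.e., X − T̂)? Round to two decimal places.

T̂ = 0.73(78) + 0.27(60.8) = 56.94 + 16.416 = 73.3560 → 73.356
X − T̂ = 78 − 73.356 = 4.644 → 4.64

4.64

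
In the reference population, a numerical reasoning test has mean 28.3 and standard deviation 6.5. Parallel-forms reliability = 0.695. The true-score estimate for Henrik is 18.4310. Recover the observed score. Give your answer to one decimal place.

T̂ = ρX + (1 − ρ)μ  ⇒  X = (T̂ − (1 − ρ)μ) / ρ
X = (18.4310 − 0.305 × 28.3) / 0.695 = (18.4310 − 8.6315) / 0.695 = 9.7995 / 0.695 = 14.100

14.1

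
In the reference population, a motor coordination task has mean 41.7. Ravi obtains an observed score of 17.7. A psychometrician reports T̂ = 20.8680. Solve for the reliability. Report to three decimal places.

0.868

T̂ = ρX + (1 − ρ)μ  ⇒  T̂ − μ = ρ(X − μ)
ρ = (T̂ − μ)/(X − μ) = (20.8680 − 41.7) / (17.7 − 41.7) = -20.8320 / -24.0 = 0.86800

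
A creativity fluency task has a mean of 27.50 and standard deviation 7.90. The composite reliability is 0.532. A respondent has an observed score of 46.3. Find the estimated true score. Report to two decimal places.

37.50

T̂ = ρX + (1 − ρ)μ
  = 0.532 × 46.3 + 0.468 × 27.50
  = 24.6316 + 12.87000
  = 37.502
  ≈ 37.50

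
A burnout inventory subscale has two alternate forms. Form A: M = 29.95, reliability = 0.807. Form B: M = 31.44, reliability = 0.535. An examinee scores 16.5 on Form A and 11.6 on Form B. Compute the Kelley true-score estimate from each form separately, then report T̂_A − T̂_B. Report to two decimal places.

T̂_A = 0.807(16.5) + 0.193(29.95) = 19.0958
T̂_B = 0.535(11.6) + 0.465(31.44) = 20.8256
T̂_A − T̂_B = -1.7298

-1.73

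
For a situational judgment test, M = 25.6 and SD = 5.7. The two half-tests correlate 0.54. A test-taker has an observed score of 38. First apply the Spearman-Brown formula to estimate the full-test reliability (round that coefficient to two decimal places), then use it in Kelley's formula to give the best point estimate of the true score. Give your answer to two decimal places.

34.28

Spearman-Brown: ρ = 2r/(1 + r) = 2(0.54)/(1 + 0.54) = 1.080/1.54 = 0.7013 → 0.70
Weight the observed score by reliability and the mean by (1 − reliability): T̂ = 0.70·38 + 0.30·25.6 = 26.60 + 7.680 = 34.280.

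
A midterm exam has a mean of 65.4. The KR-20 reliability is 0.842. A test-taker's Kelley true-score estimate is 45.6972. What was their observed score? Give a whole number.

T̂ = ρX + (1 − ρ)μ  ⇒  X = (T̂ − (1 − ρ)μ) / ρ
X = (45.6972 − 0.158 × 65.4) / 0.842 = (45.6972 − 10.3332) / 0.842 = 35.3640 / 0.842 = 42.00

42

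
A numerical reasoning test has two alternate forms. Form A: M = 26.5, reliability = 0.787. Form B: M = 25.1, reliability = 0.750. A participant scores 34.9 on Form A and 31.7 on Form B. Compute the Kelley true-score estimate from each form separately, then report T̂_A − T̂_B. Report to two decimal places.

T̂_A = 0.787(34.9) + 0.213(26.5) = 33.1108
T̂_B = 0.750(31.7) + 0.250(25.1) = 30.0500
T̂_A − T̂_B = 3.0608

3.06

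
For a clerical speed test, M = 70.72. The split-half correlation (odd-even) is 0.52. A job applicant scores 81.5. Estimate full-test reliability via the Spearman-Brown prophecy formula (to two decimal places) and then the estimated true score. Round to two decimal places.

78.05

Spearman-Brown: ρ = 2r/(1 + r) = 2(0.52)/(1 + 0.52) = 1.040/1.52 = 0.6842 → 0.68
T̂ = 0.68(81.5) + 0.32(70.72) = 55.420 + 22.6304 = 78.050 → 78.05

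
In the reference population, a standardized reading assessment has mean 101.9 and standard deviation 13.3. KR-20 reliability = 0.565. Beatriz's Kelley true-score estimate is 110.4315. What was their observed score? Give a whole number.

117

T̂ = ρX + (1 − ρ)μ  ⇒  X = (T̂ − (1 − ρ)μ) / ρ
X = (110.4315 − 0.435 × 101.9) / 0.565 = (110.4315 − 44.3265) / 0.565 = 66.1050 / 0.565 = 117.00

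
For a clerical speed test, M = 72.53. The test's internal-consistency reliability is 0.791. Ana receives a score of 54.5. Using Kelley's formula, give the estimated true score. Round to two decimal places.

Weight the observed score by reliability and the mean by (1 − reliability): T̂ = 0.791·54.5 + 0.209·72.53 = 43.1095 + 15.15877 = 58.268.

58.27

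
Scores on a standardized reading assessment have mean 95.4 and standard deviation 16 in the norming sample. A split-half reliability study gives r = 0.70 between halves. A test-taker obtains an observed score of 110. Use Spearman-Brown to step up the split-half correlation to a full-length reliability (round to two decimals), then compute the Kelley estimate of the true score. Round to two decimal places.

107.37

Spearman-Brown: ρ = 2r/(1 + r) = 2(0.70)/(1 + 0.70) = 1.400/1.70 = 0.8235 → 0.82
T̂ = ρX + (1 − ρ)μ
  = 0.82 × 110 + 0.18 × 95.4
  = 90.20 + 17.172
  = 107.372
  ≈ 107.37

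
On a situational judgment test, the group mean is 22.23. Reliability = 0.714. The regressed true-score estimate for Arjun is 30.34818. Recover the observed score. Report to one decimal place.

T̂ = ρX + (1 − ρ)μ  ⇒  X = (T̂ − (1 − ρ)μ) / ρ
X = (30.34818 − 0.286 × 22.23) / 0.714 = (30.34818 − 6.35778) / 0.714 = 23.99040 / 0.714 = 33.600

33.6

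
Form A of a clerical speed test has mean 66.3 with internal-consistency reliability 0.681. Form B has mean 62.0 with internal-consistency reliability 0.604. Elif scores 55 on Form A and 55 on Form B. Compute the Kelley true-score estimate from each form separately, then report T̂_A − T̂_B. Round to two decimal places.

T̂_A = 0.681(55) + 0.319(66.3) = 58.6047
T̂_B = 0.604(55) + 0.396(62.0) = 57.7720
T̂_A − T̂_B = 0.8327

0.83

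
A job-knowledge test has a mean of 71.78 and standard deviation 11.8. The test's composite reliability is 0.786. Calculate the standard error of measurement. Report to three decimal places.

5.459

SEM = SD · √(1 − ρ) = 11.8 × √0.214 = 11.8 × 0.4626 = 5.4587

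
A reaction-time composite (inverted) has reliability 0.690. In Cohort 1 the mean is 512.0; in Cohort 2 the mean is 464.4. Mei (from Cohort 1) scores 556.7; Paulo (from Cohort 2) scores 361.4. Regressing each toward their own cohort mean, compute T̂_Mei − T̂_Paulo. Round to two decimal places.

149.51

T̂_Mei = 0.690(556.7) + 0.310(512.0) = 542.8430
T̂_Paulo = 0.690(361.4) + 0.310(464.4) = 393.3300
Difference = 542.8430 − 393.3300 = 149.5130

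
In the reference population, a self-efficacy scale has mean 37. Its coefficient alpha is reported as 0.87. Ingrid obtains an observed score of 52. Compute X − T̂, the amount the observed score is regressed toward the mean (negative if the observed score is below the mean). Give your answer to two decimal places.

T̂ = 0.87(52) + 0.13(37) = 45.24 + 4.81 = 50.0500 → 50.050
X − T̂ = 52 − 50.050 = 1.950 → 1.95

1.95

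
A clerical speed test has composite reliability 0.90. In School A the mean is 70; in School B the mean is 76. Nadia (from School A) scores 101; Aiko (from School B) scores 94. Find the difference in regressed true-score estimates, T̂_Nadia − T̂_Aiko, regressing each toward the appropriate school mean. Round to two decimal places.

5.70

T̂_Nadia = 0.90(101) + 0.10(70) = 97.9000
T̂_Aiko = 0.90(94) + 0.10(76) = 92.2000
Difference = 97.9000 − 92.2000 = 5.7000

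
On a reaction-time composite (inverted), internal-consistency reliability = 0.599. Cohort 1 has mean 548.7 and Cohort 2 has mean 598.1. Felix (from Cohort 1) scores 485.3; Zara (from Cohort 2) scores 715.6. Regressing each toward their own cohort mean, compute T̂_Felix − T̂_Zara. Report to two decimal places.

T̂_Felix = 0.599(485.3) + 0.401(548.7) = 510.7234
T̂_Zara = 0.599(715.6) + 0.401(598.1) = 668.4825
Difference = 510.7234 − 668.4825 = -157.7591

-157.76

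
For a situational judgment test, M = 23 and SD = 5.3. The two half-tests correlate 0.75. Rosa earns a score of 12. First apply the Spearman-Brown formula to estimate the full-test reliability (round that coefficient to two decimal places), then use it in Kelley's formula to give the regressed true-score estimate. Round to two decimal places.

13.54

Spearman-Brown: ρ = 2r/(1 + r) = 2(0.75)/(1 + 0.75) = 1.500/1.75 = 0.8571 → 0.86
T̂ = 0.86(12) + 0.14(23) = 10.32 + 3.22 = 13.540 → 13.54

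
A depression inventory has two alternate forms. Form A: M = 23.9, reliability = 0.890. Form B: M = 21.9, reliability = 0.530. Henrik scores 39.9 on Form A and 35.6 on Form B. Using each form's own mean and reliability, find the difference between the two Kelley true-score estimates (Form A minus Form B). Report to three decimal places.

8.979

T̂_A = 0.890(39.9) + 0.110(23.9) = 38.14000
T̂_B = 0.530(35.6) + 0.470(21.9) = 29.16100
T̂_A − T̂_B = 8.97900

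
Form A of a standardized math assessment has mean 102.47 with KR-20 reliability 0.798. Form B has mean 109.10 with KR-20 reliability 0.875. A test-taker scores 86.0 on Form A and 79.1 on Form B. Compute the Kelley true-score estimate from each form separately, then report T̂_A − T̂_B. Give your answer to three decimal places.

6.477

T̂_A = 0.798(86.0) + 0.202(102.47) = 89.32694
T̂_B = 0.875(79.1) + 0.125(109.10) = 82.85000
T̂_A − T̂_B = 6.47694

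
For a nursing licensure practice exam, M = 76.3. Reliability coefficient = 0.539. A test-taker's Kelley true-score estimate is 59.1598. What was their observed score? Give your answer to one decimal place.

T̂ = ρX + (1 − ρ)μ  ⇒  X = (T̂ − (1 − ρ)μ) / ρ
X = (59.1598 − 0.461 × 76.3) / 0.539 = (59.1598 − 35.1743) / 0.539 = 23.9855 / 0.539 = 44.500

44.5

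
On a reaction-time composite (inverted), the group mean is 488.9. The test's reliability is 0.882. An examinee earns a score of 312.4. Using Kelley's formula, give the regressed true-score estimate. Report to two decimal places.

T̂ = ρX + (1 − ρ)μ
  = 0.882 × 312.4 + 0.118 × 488.9
  = 275.5368 + 57.6902
  = 333.227
  ≈ 333.23

333.23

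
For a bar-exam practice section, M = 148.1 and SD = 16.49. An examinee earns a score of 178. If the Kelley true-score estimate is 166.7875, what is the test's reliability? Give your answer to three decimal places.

0.625

T̂ = ρX + (1 − ρ)μ  ⇒  T̂ − μ = ρ(X − μ)
ρ = (T̂ − μ)/(X − μ) = (166.7875 − 148.1) / (178 − 148.1) = 18.6875 / 29.9 = 0.62500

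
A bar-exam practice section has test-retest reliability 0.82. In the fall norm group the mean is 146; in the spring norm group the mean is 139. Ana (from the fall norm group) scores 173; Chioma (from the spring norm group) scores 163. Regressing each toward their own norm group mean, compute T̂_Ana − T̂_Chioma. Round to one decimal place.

9.5

T̂_Ana = 0.82(173) + 0.18(146) = 168.140
T̂_Chioma = 0.82(163) + 0.18(139) = 158.680
Difference = 168.140 − 158.680 = 9.460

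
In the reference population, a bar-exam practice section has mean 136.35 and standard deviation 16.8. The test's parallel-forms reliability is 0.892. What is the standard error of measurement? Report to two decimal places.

SEM = SD · √(1 − ρ) = 16.8 × √0.108 = 16.8 × 0.3286 = 5.521

5.52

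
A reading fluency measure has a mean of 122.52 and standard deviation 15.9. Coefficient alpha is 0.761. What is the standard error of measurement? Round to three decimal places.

7.773

SEM = SD · √(1 − ρ) = 15.9 × √0.239 = 15.9 × 0.4889 = 7.7731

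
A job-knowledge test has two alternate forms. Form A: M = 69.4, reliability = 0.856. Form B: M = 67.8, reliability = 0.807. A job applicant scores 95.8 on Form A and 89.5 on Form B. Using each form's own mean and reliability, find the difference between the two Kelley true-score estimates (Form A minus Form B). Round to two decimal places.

6.69

T̂_A = 0.856(95.8) + 0.144(69.4) = 91.9984
T̂_B = 0.807(89.5) + 0.193(67.8) = 85.3119
T̂_A − T̂_B = 6.6865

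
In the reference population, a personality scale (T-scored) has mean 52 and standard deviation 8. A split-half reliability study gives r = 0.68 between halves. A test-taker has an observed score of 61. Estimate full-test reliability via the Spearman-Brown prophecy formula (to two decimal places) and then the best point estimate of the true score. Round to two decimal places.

59.29

Spearman-Brown: ρ = 2r/(1 + r) = 2(0.68)/(1 + 0.68) = 1.360/1.68 = 0.8095 → 0.81
T̂ = 0.81(61) + 0.19(52) = 49.41 + 9.88 = 59.290 → 59.29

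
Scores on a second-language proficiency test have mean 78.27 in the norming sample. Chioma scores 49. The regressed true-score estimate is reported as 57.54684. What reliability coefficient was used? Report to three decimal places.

T̂ = ρX + (1 − ρ)μ  ⇒  T̂ − μ = ρ(X − μ)
ρ = (T̂ − μ)/(X − μ) = (57.54684 − 78.27) / (49 − 78.27) = -20.72316 / -29.27 = 0.70800

0.708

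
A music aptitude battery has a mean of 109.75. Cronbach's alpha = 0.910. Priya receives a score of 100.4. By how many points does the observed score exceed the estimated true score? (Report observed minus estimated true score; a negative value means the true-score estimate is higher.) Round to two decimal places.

-0.84

Weight the observed score by reliability and the mean by (1 − reliability): T̂ = 0.910·100.4 + 0.090·109.75 = 91.3640 + 9.87750 = 101.2415.
X − T̂ = 100.4 − 101.242 = -0.841 → -0.84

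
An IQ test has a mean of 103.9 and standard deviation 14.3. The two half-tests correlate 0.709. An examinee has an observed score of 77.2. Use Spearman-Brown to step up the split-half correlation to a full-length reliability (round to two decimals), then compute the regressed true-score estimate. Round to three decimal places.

Spearman-Brown: ρ = 2r/(1 + r) = 2(0.709)/(1 + 0.709) = 1.4180/1.709 = 0.8297 → 0.83
Weight the observed score by reliability and the mean by (1 − reliability): T̂ = 0.83·77.2 + 0.17·103.9 = 64.076 + 17.663 = 81.7390.

81.739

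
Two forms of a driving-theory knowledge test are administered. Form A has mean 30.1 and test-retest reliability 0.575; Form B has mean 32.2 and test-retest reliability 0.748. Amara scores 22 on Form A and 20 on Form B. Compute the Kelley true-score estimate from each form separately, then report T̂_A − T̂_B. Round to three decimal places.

T̂_A = 0.575(22) + 0.425(30.1) = 25.44250
T̂_B = 0.748(20) + 0.252(32.2) = 23.07440
T̂_A − T̂_B = 2.36810

2.368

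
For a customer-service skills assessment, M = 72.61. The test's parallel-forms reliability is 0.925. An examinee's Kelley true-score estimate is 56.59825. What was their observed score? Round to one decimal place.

55.3

T̂ = ρX + (1 − ρ)μ  ⇒  X = (T̂ − (1 − ρ)μ) / ρ
X = (56.59825 − 0.075 × 72.61) / 0.925 = (56.59825 − 5.44575) / 0.925 = 51.15250 / 0.925 = 55.300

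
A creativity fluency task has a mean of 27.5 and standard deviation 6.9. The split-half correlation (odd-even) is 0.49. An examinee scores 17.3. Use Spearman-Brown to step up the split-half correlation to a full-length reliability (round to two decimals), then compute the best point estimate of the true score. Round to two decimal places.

20.77

Spearman-Brown: ρ = 2r/(1 + r) = 2(0.49)/(1 + 0.49) = 0.980/1.49 = 0.6577 → 0.66
T̂ = 0.66(17.3) + 0.34(27.5) = 11.418 + 9.350 = 20.768 → 20.77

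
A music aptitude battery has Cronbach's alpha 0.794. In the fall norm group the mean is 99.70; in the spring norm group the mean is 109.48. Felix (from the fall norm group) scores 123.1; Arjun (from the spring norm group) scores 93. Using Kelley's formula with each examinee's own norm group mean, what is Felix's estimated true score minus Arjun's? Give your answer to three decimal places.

T̂_Felix = 0.794(123.1) + 0.206(99.70) = 118.27960
T̂_Arjun = 0.794(93) + 0.206(109.48) = 96.39488
Difference = 118.27960 − 96.39488 = 21.88472

21.885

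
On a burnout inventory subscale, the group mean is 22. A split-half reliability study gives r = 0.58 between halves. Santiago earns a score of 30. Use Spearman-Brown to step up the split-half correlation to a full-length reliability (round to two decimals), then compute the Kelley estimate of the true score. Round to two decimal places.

27.84

Spearman-Brown: ρ = 2r/(1 + r) = 2(0.58)/(1 + 0.58) = 1.160/1.58 = 0.7342 → 0.73
Regress the observed score toward the mean by the unreliability: T̂ = 0.73·30 + 0.27·22 = 21.90 + 5.94 = 27.840.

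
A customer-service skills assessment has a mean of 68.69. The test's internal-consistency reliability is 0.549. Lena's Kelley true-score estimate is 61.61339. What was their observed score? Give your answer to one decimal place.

55.8

T̂ = ρX + (1 − ρ)μ  ⇒  X = (T̂ − (1 − ρ)μ) / ρ
X = (61.61339 − 0.451 × 68.69) / 0.549 = (61.61339 − 30.97919) / 0.549 = 30.63420 / 0.549 = 55.800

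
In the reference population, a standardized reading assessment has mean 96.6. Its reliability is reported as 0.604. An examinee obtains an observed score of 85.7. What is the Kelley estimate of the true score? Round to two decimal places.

Regress the observed score toward the mean by the unreliability: T̂ = 0.604·85.7 + 0.396·96.6 = 51.7628 + 38.2536 = 90.016.

90.02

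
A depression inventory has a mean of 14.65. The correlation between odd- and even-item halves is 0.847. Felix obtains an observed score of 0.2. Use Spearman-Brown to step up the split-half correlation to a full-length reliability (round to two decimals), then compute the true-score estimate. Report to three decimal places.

1.356

Spearman-Brown: ρ = 2r/(1 + r) = 2(0.847)/(1 + 0.847) = 1.6940/1.847 = 0.9172 → 0.92
Kelley's formula gives T̂ = 0.92·0.2 + 0.08·14.65 = 0.184 + 1.1720 = 1.3560.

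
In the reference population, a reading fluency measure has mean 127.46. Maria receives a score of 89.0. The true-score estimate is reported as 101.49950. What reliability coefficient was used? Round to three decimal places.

0.675

T̂ = ρX + (1 − ρ)μ  ⇒  T̂ − μ = ρ(X − μ)
ρ = (T̂ − μ)/(X − μ) = (101.49950 − 127.46) / (89.0 − 127.46) = -25.96050 / -38.46 = 0.67500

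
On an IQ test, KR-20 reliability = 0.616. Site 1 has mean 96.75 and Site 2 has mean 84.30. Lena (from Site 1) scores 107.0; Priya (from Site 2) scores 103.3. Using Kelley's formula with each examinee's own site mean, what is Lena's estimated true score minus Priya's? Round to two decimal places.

7.06

T̂_Lena = 0.616(107.0) + 0.384(96.75) = 103.0640
T̂_Priya = 0.616(103.3) + 0.384(84.30) = 96.0040
Difference = 103.0640 − 96.0040 = 7.0600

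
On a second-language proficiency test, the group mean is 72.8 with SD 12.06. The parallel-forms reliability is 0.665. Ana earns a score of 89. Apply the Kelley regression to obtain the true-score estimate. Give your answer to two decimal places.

T̂ = 0.665(89) + 0.335(72.8) = 59.185 + 24.3880 = 83.573 → 83.57

83.57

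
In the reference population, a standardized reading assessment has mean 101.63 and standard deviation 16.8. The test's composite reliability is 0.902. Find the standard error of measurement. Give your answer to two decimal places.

5.26

SEM = SD · √(1 − ρ) = 16.8 × √0.098 = 16.8 × 0.3130 = 5.259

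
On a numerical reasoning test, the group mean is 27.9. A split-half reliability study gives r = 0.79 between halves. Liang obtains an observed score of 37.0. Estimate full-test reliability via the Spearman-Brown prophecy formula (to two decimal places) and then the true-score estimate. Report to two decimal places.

35.91

Spearman-Brown: ρ = 2r/(1 + r) = 2(0.79)/(1 + 0.79) = 1.580/1.79 = 0.8827 → 0.88
T̂ = 0.88(37.0) + 0.12(27.9) = 32.560 + 3.348 = 35.908 → 35.91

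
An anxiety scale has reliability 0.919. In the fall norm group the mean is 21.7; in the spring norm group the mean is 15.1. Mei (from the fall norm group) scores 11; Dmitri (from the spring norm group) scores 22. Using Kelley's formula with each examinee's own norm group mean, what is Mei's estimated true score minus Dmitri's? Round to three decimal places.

-9.574

T̂_Mei = 0.919(11) + 0.081(21.7) = 11.86670
T̂_Dmitri = 0.919(22) + 0.081(15.1) = 21.44110
Difference = 11.86670 − 21.44110 = -9.57440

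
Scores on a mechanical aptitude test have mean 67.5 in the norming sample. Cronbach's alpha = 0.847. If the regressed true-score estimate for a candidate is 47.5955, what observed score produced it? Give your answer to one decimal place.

T̂ = ρX + (1 − ρ)μ  ⇒  X = (T̂ − (1 − ρ)μ) / ρ
X = (47.5955 − 0.153 × 67.5) / 0.847 = (47.5955 − 10.3275) / 0.847 = 37.2680 / 0.847 = 44.000

44.0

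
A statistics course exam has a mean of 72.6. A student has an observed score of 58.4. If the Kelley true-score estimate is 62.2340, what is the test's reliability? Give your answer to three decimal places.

0.730

T̂ = ρX + (1 − ρ)μ  ⇒  T̂ − μ = ρ(X − μ)
ρ = (T̂ − μ)/(X − μ) = (62.2340 − 72.6) / (58.4 − 72.6) = -10.3660 / -14.2 = 0.73000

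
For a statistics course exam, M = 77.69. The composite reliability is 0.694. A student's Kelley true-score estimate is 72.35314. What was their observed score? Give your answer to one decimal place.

70.0

T̂ = ρX + (1 − ρ)μ  ⇒  X = (T̂ − (1 − ρ)μ) / ρ
X = (72.35314 − 0.306 × 77.69) / 0.694 = (72.35314 − 23.77314) / 0.694 = 48.58000 / 0.694 = 70.000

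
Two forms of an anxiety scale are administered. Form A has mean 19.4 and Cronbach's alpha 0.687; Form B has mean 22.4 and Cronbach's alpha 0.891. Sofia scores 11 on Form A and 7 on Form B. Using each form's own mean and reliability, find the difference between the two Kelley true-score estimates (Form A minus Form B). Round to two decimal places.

4.95

T̂_A = 0.687(11) + 0.313(19.4) = 13.6292
T̂_B = 0.891(7) + 0.109(22.4) = 8.6786
T̂_A − T̂_B = 4.9506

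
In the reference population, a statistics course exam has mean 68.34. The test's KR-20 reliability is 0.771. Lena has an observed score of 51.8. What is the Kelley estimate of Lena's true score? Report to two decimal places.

55.59

T̂ = ρX + (1 − ρ)μ
  = 0.771 × 51.8 + 0.229 × 68.34
  = 39.9378 + 15.64986
  = 55.588
  ≈ 55.59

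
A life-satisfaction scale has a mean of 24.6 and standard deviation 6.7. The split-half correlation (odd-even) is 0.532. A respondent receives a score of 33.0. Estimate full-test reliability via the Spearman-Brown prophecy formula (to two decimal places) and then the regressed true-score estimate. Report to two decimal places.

30.40

Spearman-Brown: ρ = 2r/(1 + r) = 2(0.532)/(1 + 0.532) = 1.0640/1.532 = 0.6945 → 0.69
T̂ = 0.69(33.0) + 0.31(24.6) = 22.770 + 7.626 = 30.396 → 30.40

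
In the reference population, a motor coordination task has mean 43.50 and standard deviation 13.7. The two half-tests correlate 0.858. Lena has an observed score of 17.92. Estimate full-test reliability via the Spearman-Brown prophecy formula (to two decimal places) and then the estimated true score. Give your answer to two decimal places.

Spearman-Brown: ρ = 2r/(1 + r) = 2(0.858)/(1 + 0.858) = 1.7160/1.858 = 0.9236 → 0.92
T̂ = 0.92(17.92) + 0.08(43.50) = 16.4864 + 3.4800 = 19.966 → 19.97

19.97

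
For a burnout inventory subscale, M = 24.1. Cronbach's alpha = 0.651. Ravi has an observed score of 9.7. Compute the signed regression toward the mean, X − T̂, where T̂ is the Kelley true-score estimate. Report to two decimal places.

-5.03

T̂ = 0.651(9.7) + 0.349(24.1) = 6.3147 + 8.4109 = 14.7256 → 14.726
X − T̂ = 9.7 − 14.726 = -5.026 → -5.03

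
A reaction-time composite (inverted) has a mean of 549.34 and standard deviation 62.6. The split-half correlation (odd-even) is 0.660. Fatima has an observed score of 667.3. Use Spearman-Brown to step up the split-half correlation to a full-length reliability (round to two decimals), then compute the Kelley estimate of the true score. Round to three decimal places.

643.708

Spearman-Brown: ρ = 2r/(1 + r) = 2(0.660)/(1 + 0.660) = 1.3200/1.660 = 0.7952 → 0.80
Weight the observed score by reliability and the mean by (1 − reliability): T̂ = 0.80·667.3 + 0.20·549.34 = 533.840 + 109.8680 = 643.7080.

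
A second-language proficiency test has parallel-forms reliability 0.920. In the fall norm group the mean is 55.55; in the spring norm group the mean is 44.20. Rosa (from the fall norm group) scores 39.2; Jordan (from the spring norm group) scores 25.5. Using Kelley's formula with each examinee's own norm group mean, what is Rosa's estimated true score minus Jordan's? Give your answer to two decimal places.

T̂_Rosa = 0.920(39.2) + 0.080(55.55) = 40.5080
T̂_Jordan = 0.920(25.5) + 0.080(44.20) = 26.9960
Difference = 40.5080 − 26.9960 = 13.5120

13.51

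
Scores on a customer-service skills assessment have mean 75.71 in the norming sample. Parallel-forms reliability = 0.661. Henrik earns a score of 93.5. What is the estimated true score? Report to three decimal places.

87.469

T̂ = ρX + (1 − ρ)μ
  = 0.661 × 93.5 + 0.339 × 75.71
  = 61.8035 + 25.66569
  = 87.4692
  ≈ 87.469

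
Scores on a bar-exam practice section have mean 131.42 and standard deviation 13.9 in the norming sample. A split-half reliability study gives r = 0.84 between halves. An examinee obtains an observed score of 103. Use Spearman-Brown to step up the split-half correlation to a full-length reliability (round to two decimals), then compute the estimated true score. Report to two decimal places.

105.56

Spearman-Brown: ρ = 2r/(1 + r) = 2(0.84)/(1 + 0.84) = 1.680/1.84 = 0.9130 → 0.91
T̂ = 0.91(103) + 0.09(131.42) = 93.73 + 11.8278 = 105.558 → 105.56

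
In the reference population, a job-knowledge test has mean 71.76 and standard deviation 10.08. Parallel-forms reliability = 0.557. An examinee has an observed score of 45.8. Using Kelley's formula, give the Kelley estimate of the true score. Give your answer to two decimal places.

57.30

T̂ = ρX + (1 − ρ)μ
  = 0.557 × 45.8 + 0.443 × 71.76
  = 25.5106 + 31.78968
  = 57.300
  ≈ 57.30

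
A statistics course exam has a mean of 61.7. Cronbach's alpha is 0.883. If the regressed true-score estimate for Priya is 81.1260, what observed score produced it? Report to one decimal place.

T̂ = ρX + (1 − ρ)μ  ⇒  X = (T̂ − (1 − ρ)μ) / ρ
X = (81.1260 − 0.117 × 61.7) / 0.883 = (81.1260 − 7.2189) / 0.883 = 73.9071 / 0.883 = 83.700

83.7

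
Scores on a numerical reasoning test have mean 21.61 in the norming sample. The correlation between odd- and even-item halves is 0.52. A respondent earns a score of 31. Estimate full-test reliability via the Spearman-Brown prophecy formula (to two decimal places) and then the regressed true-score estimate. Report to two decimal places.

Spearman-Brown: ρ = 2r/(1 + r) = 2(0.52)/(1 + 0.52) = 1.040/1.52 = 0.6842 → 0.68
T̂ = 0.68(31) + 0.32(21.61) = 21.08 + 6.9152 = 27.995 → 28.00

28.00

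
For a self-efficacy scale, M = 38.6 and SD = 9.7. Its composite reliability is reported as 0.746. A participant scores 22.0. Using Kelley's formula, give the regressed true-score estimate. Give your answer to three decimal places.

T̂ = 0.746(22.0) + 0.254(38.6) = 16.4120 + 9.8044 = 26.2164 → 26.216

26.216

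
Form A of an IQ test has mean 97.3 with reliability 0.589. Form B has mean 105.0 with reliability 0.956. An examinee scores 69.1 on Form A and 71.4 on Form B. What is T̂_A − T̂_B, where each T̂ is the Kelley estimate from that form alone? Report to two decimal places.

T̂_A = 0.589(69.1) + 0.411(97.3) = 80.6902
T̂_B = 0.956(71.4) + 0.044(105.0) = 72.8784
T̂_A − T̂_B = 7.8118

7.81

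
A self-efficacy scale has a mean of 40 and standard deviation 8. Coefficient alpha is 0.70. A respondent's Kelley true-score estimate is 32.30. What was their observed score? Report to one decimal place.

T̂ = ρX + (1 − ρ)μ  ⇒  X = (T̂ − (1 − ρ)μ) / ρ
X = (32.30 − 0.30 × 40) / 0.70 = (32.30 − 12.00) / 0.70 = 20.30 / 0.70 = 29.000

29.0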